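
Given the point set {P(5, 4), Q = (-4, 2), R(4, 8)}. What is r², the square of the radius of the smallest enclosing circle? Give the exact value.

Side lengths²: PQ² = 85, PR² = 17, QR² = 100.
Since QR² = 100 < 85 + 17 = 102, the triangle is acute, so the smallest enclosing circle is the circumcircle.
Circumcentre = (3/38, 93/19), r² = 36125/1444.

36125/1444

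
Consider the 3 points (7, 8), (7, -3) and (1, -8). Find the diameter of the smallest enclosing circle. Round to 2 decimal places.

Call the three points A, B, C in the order given.
Side lengths²: AB² = 121, AC² = 292, BC² = 61.
Since AC² = 292 ≥ 121 + 61 = 182, the angle opposite AC is not acute, so the smallest enclosing circle has AC as diameter.
Centre = midpoint of AC = (4, 0), r² = 292/4 = 73.
Diameter = 2r = 2√73 ≈ 17.09.

17.09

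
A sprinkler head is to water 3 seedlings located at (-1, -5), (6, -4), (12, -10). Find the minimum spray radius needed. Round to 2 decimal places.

6.96

Call the three points A, B, C in the order given.
Side lengths²: AB² = 50, AC² = 194, BC² = 72.
Since AC² = 194 ≥ 72 + 50 = 122, the angle opposite AC is not acute, so the smallest enclosing circle has AC as diameter.
Centre = midpoint of AC = (5.5, -7.5), r² = 194/4 = 48.5.
r = √(48.5) ≈ 6.96.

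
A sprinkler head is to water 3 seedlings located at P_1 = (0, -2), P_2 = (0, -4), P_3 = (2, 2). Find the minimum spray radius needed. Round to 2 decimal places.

Side lengths²: P_1P_2² = 4, P_1P_3² = 20, P_2P_3² = 40.
Since P_2P_3² = 40 ≥ 20 + 4 = 24, the angle opposite P_2P_3 is not acute, so the smallest enclosing circle has P_2P_3 as diameter.
Centre = midpoint of P_2P_3 = (1, -1), r² = 40/4 = 10.
r = √10 ≈ 3.16.

3.16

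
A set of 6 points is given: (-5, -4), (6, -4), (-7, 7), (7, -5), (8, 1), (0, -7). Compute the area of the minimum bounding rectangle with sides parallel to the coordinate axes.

x ranges over [-7, 8], width 15.
y ranges over [-7, 7], height 14.
Area = 15 × 14 = 210.

210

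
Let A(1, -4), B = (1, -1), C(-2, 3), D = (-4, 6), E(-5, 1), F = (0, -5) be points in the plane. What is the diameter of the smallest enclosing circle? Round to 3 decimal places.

11.705

The minimum enclosing circle of a finite set is fixed by two of the points (as a diameter) or three (as a circumcircle).
The farthest pair is D–F with squared distance 137. The circle on this segment as diameter has centre (-2, 0.5) and r² = 137/4 = 34.25.
Check A: distance² to centre = 29.25 ≤ 34.25, so it lies inside.
All remaining points lie in this disk, and no smaller disk contains both endpoints, so this is the minimum enclosing circle.
Diameter = 2r = 2√(34.25) ≈ 11.705.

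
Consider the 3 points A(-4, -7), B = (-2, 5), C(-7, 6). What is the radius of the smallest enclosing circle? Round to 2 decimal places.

Side lengths²: AB² = 148, AC² = 178, BC² = 26.
Since AC² = 178 ≥ 148 + 26 = 174, the angle opposite AC is not acute, so the smallest enclosing circle has AC as diameter.
Centre = midpoint of AC = (-5.5, -0.5), r² = 178/4 = 44.5.
r = √(44.5) ≈ 6.67.

6.67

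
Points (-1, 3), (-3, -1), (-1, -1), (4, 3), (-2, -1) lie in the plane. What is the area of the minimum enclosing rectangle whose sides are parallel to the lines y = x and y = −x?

27.5

In coordinates u = x + y, v = x − y the rectangle is axis-aligned; the map (x,y)→(u,v) scales areas by 2.
u-values: 2, -4, -2, 7, -3; range = 7 − (-4) = 11.
v-values: -4, -2, 0, 1, -1; range = 1 − (-4) = 5.
Area = (11 × 5) / 2 = 27.5.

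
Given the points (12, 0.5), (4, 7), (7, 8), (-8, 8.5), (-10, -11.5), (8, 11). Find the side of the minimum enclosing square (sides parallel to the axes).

The bounding box has width 22 and height 22.5.
An axis-aligned square enclosing the set must have side ≥ max(width, height).
So the minimum side is max(22, 22.5) = 22.5.

22.5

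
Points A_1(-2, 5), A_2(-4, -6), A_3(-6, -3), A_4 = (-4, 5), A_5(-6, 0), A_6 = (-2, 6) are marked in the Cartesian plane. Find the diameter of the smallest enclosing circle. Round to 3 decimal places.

12.166

The farthest pair is A_2–A_6 with squared distance 148. The circle on this segment as diameter has centre (-3, 0) and r² = 148/4 = 37.
Check A_1: distance² to centre = 26 ≤ 37, so it lies inside.
All remaining points lie in this disk, and no smaller disk contains both endpoints, so this is the minimum enclosing circle.
Diameter = 2r = 2√37 ≈ 12.166.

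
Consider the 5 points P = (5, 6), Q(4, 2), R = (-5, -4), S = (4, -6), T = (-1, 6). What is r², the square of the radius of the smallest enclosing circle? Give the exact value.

The minimum enclosing circle is determined by three boundary points: P, R, S.
Their circumcentre is (15/22, 7/22) with r² = 12325/242.
The farthest remaining point T is at distance² 8497/242 ≤ 12325/242.

12325/242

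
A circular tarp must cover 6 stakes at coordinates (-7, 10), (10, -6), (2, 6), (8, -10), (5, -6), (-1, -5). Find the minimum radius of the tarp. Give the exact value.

A smallest enclosing disk is always determined by at most three of the input points on its boundary.
The farthest pair is (-7, 10)–(8, -10) with squared distance 625. The circle on this segment as diameter has centre (0.5, 0) and r² = 625/4 = 156.25.
Check (10, -6): distance² to centre = 126.25 ≤ 156.25, so it lies inside.
All remaining points lie in this disk, and no smaller disk contains both endpoints, so this is the minimum enclosing circle.
r = √(156.25) = 12.5.

12.5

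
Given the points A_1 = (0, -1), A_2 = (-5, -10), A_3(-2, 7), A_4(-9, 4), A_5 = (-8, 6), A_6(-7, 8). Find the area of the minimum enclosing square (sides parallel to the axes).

324

The bounding box has width 9 and height 18.
An axis-aligned square enclosing the set must have side ≥ max(width, height).
So the minimum side is max(9, 18) = 18.
Area = 18² = 324.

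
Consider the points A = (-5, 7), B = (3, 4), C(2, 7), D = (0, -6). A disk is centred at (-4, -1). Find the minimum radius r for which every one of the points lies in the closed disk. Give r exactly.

10

The required radius is the distance from (-4, -1) to the farthest point.
Squared distances: 65, 74, 100, 41.
Maximum is 100, attained at C.
r = √100 = 10.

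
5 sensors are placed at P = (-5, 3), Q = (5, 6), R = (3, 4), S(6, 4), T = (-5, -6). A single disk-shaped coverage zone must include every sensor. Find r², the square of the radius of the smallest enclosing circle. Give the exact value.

By Welzl's lemma the MEC is supported by two points (diametrically opposite) or three points (on a circumcircle).
The farthest pair is Q–T with squared distance 244. The circle on this segment as diameter has centre (0, 0) and r² = 244/4 = 61.
Check P: distance² to centre = 34 ≤ 61, so it lies inside.
All remaining points lie in this disk, and no smaller disk contains both endpoints, so this is the minimum enclosing circle.

61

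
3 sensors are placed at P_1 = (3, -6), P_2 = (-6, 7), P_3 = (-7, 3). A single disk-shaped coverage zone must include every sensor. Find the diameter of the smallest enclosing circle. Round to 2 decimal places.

Side lengths²: P_1P_2² = 250, P_1P_3² = 181, P_2P_3² = 17.
Since P_1P_2² = 250 ≥ 181 + 17 = 198, the angle opposite P_1P_2 is not acute, so the smallest enclosing circle has P_1P_2 as diameter.
Centre = midpoint of P_1P_2 = (-1.5, 0.5), r² = 250/4 = 62.5.
Diameter = 2r = 2√(62.5) ≈ 15.81.

15.81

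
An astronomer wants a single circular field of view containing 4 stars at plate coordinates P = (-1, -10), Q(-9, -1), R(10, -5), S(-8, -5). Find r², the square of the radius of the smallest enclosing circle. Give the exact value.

94.25

The farthest pair is Q–R with squared distance 377. The circle on this segment as diameter has centre (0.5, -3) and r² = 377/4 = 94.25.
Check P: distance² to centre = 51.25 ≤ 94.25, so it lies inside.
All remaining points lie in this disk, and no smaller disk contains both endpoints, so this is the minimum enclosing circle.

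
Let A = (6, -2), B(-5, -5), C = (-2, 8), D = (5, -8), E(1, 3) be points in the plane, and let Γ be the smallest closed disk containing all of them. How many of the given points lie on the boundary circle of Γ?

The minimum enclosing circle of a finite set is fixed by two of the points (as a diameter) or three (as a circumcircle).
The farthest pair is C–D with squared distance 305. The circle on this segment as diameter has centre (1.5, 0) and r² = 305/4 = 76.25.
Check A: distance² to centre = 24.25 ≤ 76.25, so it lies inside.
All remaining points lie in this disk, and no smaller disk contains both endpoints, so this is the minimum enclosing circle.
The points at distance exactly r from the centre are C, D — 2 points.

2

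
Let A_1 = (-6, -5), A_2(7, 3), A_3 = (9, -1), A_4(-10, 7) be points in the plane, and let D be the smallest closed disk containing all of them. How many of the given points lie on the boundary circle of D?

2

A smallest enclosing disk is always determined by at most three of the input points on its boundary.
The farthest pair is A_3–A_4 with squared distance 425. The circle on this segment as diameter has centre (-0.5, 3) and r² = 425/4 = 106.25.
Check A_1: distance² to centre = 94.25 ≤ 106.25, so it lies inside.
All remaining points lie in this disk, and no smaller disk contains both endpoints, so this is the minimum enclosing circle.
The points at distance exactly r from the centre are A_3, A_4 — 2 points.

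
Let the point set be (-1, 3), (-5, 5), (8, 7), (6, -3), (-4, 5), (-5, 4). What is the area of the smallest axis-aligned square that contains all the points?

169

The bounding box has width 13 and height 10.
An axis-aligned square enclosing the set must have side ≥ max(width, height).
So the minimum side is max(13, 10) = 13.
Area = 13² = 169.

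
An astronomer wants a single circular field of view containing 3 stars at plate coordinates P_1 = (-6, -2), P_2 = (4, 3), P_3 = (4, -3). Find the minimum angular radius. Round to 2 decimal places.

Side lengths²: P_1P_2² = 125, P_1P_3² = 101, P_2P_3² = 36.
Since P_1P_2² = 125 < 101 + 36 = 137, the triangle is acute, so the smallest enclosing circle is the circumcircle.
Circumcentre = (-0.75, 0), r² = 31.5625.
r = √(31.5625) ≈ 5.62.

5.62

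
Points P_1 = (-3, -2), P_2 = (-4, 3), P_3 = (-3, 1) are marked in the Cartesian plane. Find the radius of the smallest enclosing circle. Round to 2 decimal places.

Side lengths²: P_1P_2² = 26, P_1P_3² = 9, P_2P_3² = 5.
Since P_1P_2² = 26 ≥ 9 + 5 = 14, the angle opposite P_1P_2 is not acute, so the smallest enclosing circle has P_1P_2 as diameter.
Centre = midpoint of P_1P_2 = (-3.5, 0.5), r² = 26/4 = 6.5.
r = √(6.5) ≈ 2.55.

2.55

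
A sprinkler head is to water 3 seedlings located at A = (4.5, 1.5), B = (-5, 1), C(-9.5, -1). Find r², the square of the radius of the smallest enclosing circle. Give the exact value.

50.5625

Side lengths²: AB² = 90.5, AC² = 202.25, BC² = 24.25.
Since AC² = 202.25 ≥ 90.5 + 24.25 = 114.75, the angle opposite AC is not acute, so the smallest enclosing circle has AC as diameter.
Centre = midpoint of AC = (-2.5, 0.25), r² = 202.25/4 = 50.5625.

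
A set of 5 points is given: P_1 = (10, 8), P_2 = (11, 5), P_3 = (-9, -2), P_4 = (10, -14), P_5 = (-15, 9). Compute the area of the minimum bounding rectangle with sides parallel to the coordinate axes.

598

x ranges over [-15, 11], width 26.
y ranges over [-14, 9], height 23.
Area = 26 × 23 = 598.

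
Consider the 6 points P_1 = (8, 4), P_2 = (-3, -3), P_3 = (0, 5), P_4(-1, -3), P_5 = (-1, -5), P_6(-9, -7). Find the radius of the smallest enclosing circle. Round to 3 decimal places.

10.124

The farthest pair is P_1–P_6 with squared distance 410. The circle on this segment as diameter has centre (-0.5, -1.5) and r² = 410/4 = 102.5.
Check P_2: distance² to centre = 8.5 ≤ 102.5, so it lies inside.
All remaining points lie in this disk, and no smaller disk contains both endpoints, so this is the minimum enclosing circle.
r = √(102.5) ≈ 10.124.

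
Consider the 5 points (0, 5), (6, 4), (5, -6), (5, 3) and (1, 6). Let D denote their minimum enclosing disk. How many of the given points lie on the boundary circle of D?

2

By Welzl's lemma the MEC is supported by two points (diametrically opposite) or three points (on a circumcircle).
The farthest pair is (5, -6)–(1, 6) with squared distance 160. The circle on this segment as diameter has centre (3, 0) and r² = 160/4 = 40.
Check (0, 5): distance² to centre = 34 ≤ 40, so it lies inside.
All remaining points lie in this disk, and no smaller disk contains both endpoints, so this is the minimum enclosing circle.
The points at distance exactly r from the centre are (5, -6), (1, 6) — 2 points.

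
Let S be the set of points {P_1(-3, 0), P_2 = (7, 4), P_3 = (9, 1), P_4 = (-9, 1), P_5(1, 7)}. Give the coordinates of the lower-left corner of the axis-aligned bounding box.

(-9, 0)

x-range [-9, 9], y-range [0, 7].
The lower-left corner is (-9, 0).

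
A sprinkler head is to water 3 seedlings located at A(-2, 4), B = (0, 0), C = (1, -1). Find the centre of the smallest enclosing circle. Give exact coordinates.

Side lengths²: AB² = 20, AC² = 34, BC² = 2.
Since AC² = 34 ≥ 20 + 2 = 22, the angle opposite AC is not acute, so the smallest enclosing circle has AC as diameter.
Centre = midpoint of AC = (-0.5, 1.5), r² = 34/4 = 8.5.
Centre = (-0.5, 1.5).

(-0.5, 1.5)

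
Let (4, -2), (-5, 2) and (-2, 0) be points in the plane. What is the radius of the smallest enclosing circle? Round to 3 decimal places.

4.924

Call the three points A, B, C in the order given.
Side lengths²: AB² = 97, AC² = 40, BC² = 13.
Since AB² = 97 ≥ 40 + 13 = 53, the angle opposite AB is not acute, so the smallest enclosing circle has AB as diameter.
Centre = midpoint of AB = (-0.5, 0), r² = 97/4 = 24.25.
r = √(24.25) ≈ 4.924.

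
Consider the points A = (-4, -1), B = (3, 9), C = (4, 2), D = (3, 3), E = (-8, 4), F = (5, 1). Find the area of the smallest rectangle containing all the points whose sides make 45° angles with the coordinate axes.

136

In coordinates u = x + y, v = x − y the rectangle is axis-aligned; the map (x,y)→(u,v) scales areas by 2.
u-values: -5, 12, 6, 6, -4, 6; range = 12 − (-5) = 17.
v-values: -3, -6, 2, 0, -12, 4; range = 4 − (-12) = 16.
Area = (17 × 16) / 2 = 136.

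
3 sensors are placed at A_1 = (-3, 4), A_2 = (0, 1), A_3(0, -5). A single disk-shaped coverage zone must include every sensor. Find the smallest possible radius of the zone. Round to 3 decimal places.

4.743

Side lengths²: A_1A_2² = 18, A_1A_3² = 90, A_2A_3² = 36.
Since A_1A_3² = 90 ≥ 36 + 18 = 54, the angle opposite A_1A_3 is not acute, so the smallest enclosing circle has A_1A_3 as diameter.
Centre = midpoint of A_1A_3 = (-1.5, -0.5), r² = 90/4 = 22.5.
r = √(22.5) ≈ 4.743.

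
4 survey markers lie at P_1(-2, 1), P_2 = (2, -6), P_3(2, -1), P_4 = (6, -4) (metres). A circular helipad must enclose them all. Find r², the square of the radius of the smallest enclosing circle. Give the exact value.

22.25

The minimum enclosing circle of a finite set is fixed by two of the points (as a diameter) or three (as a circumcircle).
The farthest pair is P_1–P_4 with squared distance 89. The circle on this segment as diameter has centre (2, -1.5) and r² = 89/4 = 22.25.
Check P_2: distance² to centre = 20.25 ≤ 22.25, so it lies inside.
All remaining points lie in this disk, and no smaller disk contains both endpoints, so this is the minimum enclosing circle.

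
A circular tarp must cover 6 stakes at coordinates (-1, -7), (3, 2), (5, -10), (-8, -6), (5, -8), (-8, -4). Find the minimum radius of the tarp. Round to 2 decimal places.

The minimum enclosing circle is determined by three boundary points: (3, 2), (5, -10), (-8, -6).
Their circumcentre is (-0.5, -4.75) with r² = 57.8125.
The farthest remaining point (-8, -4) is at distance² 56.8125 ≤ 57.8125.
r = √(57.8125) ≈ 7.60.

7.60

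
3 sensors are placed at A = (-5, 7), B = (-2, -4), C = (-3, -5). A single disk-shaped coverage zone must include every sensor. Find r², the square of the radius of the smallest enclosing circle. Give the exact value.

37

Side lengths²: AB² = 130, AC² = 148, BC² = 2.
Since AC² = 148 ≥ 130 + 2 = 132, the angle opposite AC is not acute, so the smallest enclosing circle has AC as diameter.
Centre = midpoint of AC = (-4, 1), r² = 148/4 = 37.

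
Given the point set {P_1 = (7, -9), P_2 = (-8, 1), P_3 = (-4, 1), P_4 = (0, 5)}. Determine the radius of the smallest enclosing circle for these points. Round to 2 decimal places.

The farthest pair is P_1–P_2 with squared distance 325. The circle on this segment as diameter has centre (-0.5, -4) and r² = 325/4 = 81.25.
Check P_3: distance² to centre = 37.25 ≤ 81.25, so it lies inside.
All remaining points lie in this disk, and no smaller disk contains both endpoints, so this is the minimum enclosing circle.
r = √(81.25) ≈ 9.01.

9.01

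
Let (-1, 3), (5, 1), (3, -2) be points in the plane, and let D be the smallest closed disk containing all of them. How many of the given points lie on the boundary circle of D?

Call the three points A, B, C in the order given.
Side lengths²: AB² = 40, AC² = 41, BC² = 13.
Since AC² = 41 < 40 + 13 = 53, the triangle is acute, so the smallest enclosing circle is the circumcircle.
Circumcentre = (37/22, 23/22), r² = 2665/242.
The points at distance exactly r from the centre are (-1, 3), (5, 1), (3, -2) — 3 points.

3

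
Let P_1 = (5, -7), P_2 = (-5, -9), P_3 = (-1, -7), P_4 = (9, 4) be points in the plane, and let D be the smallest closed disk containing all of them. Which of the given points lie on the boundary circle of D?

By Welzl's lemma the MEC is supported by two points (diametrically opposite) or three points (on a circumcircle).
The farthest pair is P_2–P_4 with squared distance 365. The circle on this segment as diameter has centre (2, -2.5) and r² = 365/4 = 91.25.
Check P_1: distance² to centre = 29.25 ≤ 91.25, so it lies inside.
All remaining points lie in this disk, and no smaller disk contains both endpoints, so this is the minimum enclosing circle.
The points at distance exactly r from the centre are P_2, P_4 — 2 points.

P_2, P_4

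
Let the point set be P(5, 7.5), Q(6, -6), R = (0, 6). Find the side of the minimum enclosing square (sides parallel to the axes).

13.5

The bounding box has width 6 and height 13.5.
An axis-aligned square enclosing the set must have side ≥ max(width, height).
So the minimum side is max(6, 13.5) = 13.5.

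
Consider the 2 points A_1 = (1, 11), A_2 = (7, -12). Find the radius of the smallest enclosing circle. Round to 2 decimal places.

11.88

The smallest circle enclosing two points has them as diameter endpoints.
Centre = midpoint = (4, -0.5); r² = |A_1A_2|²/4 = 565/4 = 141.25.
r = √(141.25) ≈ 11.88.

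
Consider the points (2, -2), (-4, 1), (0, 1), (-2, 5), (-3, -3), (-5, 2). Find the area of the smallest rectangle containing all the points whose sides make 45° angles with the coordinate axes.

49.5

In coordinates u = x + y, v = x − y the rectangle is axis-aligned; the map (x,y)→(u,v) scales areas by 2.
u-values: 0, -3, 1, 3, -6, -3; range = 3 − (-6) = 9.
v-values: 4, -5, -1, -7, 0, -7; range = 4 − (-7) = 11.
Area = (9 × 11) / 2 = 49.5.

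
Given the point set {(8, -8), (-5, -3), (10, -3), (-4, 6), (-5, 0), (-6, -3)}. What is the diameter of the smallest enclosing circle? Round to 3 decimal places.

18.439

A smallest enclosing disk is always determined by at most three of the input points on its boundary.
The farthest pair is (8, -8)–(-4, 6) with squared distance 340. The circle on this segment as diameter has centre (2, -1) and r² = 340/4 = 85.
Check (-5, -3): distance² to centre = 53 ≤ 85, so it lies inside.
All remaining points lie in this disk, and no smaller disk contains both endpoints, so this is the minimum enclosing circle.
Diameter = 2r = 2√85 ≈ 18.439.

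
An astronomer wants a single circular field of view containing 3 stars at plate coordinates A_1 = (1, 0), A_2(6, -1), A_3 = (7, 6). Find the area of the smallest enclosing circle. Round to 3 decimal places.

56.723

Side lengths²: A_1A_2² = 26, A_1A_3² = 72, A_2A_3² = 50.
Since A_1A_3² = 72 < 50 + 26 = 76, the triangle is acute, so the smallest enclosing circle is the circumcircle.
Circumcentre = (25/6, 17/6), r² = 325/18.
Area = π·r² = π·325/18 ≈ 56.723.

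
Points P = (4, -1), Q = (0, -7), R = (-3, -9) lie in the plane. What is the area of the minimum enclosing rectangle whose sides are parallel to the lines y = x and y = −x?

15

In coordinates u = x + y, v = x − y the rectangle is axis-aligned; the map (x,y)→(u,v) scales areas by 2.
u-values: 3, -7, -12; range = 3 − (-12) = 15.
v-values: 5, 7, 6; range = 7 − 5 = 2.
Area = (15 × 2) / 2 = 15.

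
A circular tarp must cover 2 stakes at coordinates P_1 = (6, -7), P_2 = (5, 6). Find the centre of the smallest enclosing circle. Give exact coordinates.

The smallest circle enclosing two points has them as diameter endpoints.
Centre = midpoint = (5.5, -0.5); r² = |P_1P_2|²/4 = 170/4 = 42.5.
Centre = (5.5, -0.5).

(5.5, -0.5)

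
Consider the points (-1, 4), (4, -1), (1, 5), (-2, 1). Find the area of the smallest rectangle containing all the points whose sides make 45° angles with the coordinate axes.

In coordinates u = x + y, v = x − y the rectangle is axis-aligned; the map (x,y)→(u,v) scales areas by 2.
u-values: 3, 3, 6, -1; range = 6 − (-1) = 7.
v-values: -5, 5, -4, -3; range = 5 − (-5) = 10.
Area = (7 × 10) / 2 = 35.

35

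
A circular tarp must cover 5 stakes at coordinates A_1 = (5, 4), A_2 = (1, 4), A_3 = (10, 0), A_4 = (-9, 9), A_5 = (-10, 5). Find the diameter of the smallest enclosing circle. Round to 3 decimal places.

A smallest enclosing disk is always determined by at most three of the input points on its boundary.
The farthest pair is A_3–A_4 with squared distance 442. The circle on this segment as diameter has centre (0.5, 4.5) and r² = 442/4 = 110.5.
Check A_1: distance² to centre = 20.5 ≤ 110.5, so it lies inside.
All remaining points lie in this disk, and no smaller disk contains both endpoints, so this is the minimum enclosing circle.
Diameter = 2r = 2√(110.5) ≈ 21.024.

21.024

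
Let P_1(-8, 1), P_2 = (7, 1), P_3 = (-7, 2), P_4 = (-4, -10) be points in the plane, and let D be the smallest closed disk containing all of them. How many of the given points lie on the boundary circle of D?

The minimum enclosing circle is determined by three boundary points: P_1, P_2, P_4.
Their circumcentre is (-0.5, -2.5) with r² = 68.5.
The farthest remaining point P_3 is at distance² 62.5 ≤ 68.5.
The points at distance exactly r from the centre are P_1, P_2, P_4 — 3 points.

3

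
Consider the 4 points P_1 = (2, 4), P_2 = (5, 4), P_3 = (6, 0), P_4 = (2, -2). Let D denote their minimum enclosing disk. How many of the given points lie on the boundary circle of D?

A smallest enclosing disk is always determined by at most three of the input points on its boundary.
The farthest pair is P_2–P_4 with squared distance 45. The circle on this segment as diameter has centre (3.5, 1) and r² = 45/4 = 11.25.
Check P_1: distance² to centre = 11.25 ≤ 11.25, so it lies inside.
All remaining points lie in this disk, and no smaller disk contains both endpoints, so this is the minimum enclosing circle.
The points at distance exactly r from the centre are P_1, P_2, P_4 — 3 points.

3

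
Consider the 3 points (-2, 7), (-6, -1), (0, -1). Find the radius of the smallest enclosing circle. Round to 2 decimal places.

4.61

Call the three points A, B, C in the order given.
Side lengths²: AB² = 80, AC² = 68, BC² = 36.
Since AB² = 80 < 68 + 36 = 104, the triangle is acute, so the smallest enclosing circle is the circumcircle.
Circumcentre = (-3, 2.5), r² = 21.25.
r = √(21.25) ≈ 4.61.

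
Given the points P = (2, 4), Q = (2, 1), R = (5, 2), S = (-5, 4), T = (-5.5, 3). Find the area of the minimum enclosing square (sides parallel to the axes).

The bounding box has width 10.5 and height 3.
An axis-aligned square enclosing the set must have side ≥ max(width, height).
So the minimum side is max(10.5, 3) = 10.5.
Area = 10.5² = 110.25.

110.25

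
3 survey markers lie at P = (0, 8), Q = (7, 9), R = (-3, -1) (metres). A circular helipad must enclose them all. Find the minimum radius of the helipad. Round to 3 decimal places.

Side lengths²: PQ² = 50, PR² = 90, QR² = 200.
Since QR² = 200 ≥ 90 + 50 = 140, the angle opposite QR is not acute, so the smallest enclosing circle has QR as diameter.
Centre = midpoint of QR = (2, 4), r² = 200/4 = 50.
r = √50 ≈ 7.071.

7.071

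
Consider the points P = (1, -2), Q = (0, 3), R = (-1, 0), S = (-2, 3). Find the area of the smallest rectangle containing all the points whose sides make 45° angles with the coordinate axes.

16

In coordinates u = x + y, v = x − y the rectangle is axis-aligned; the map (x,y)→(u,v) scales areas by 2.
u-values: -1, 3, -1, 1; range = 3 − (-1) = 4.
v-values: 3, -3, -1, -5; range = 3 − (-5) = 8.
Area = (4 × 8) / 2 = 16.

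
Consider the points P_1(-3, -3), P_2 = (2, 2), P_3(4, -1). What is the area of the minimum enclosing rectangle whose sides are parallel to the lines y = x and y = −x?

In coordinates u = x + y, v = x − y the rectangle is axis-aligned; the map (x,y)→(u,v) scales areas by 2.
u-values: -6, 4, 3; range = 4 − (-6) = 10.
v-values: 0, 0, 5; range = 5 − 0 = 5.
Area = (10 × 5) / 2 = 25.

25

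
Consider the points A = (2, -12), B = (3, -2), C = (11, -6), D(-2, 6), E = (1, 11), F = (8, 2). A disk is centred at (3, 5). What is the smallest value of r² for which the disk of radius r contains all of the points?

290

The required radius is the distance from (3, 5) to the farthest point.
Squared distances: 290, 49, 185, 26, 40, 34.
Maximum is 290, attained at A.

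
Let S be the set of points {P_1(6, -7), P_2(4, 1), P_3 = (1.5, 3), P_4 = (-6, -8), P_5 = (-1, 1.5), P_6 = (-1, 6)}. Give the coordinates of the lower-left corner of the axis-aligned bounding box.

x-range [-6, 6], y-range [-8, 6].
The lower-left corner is (-6, -8).

(-6, -8)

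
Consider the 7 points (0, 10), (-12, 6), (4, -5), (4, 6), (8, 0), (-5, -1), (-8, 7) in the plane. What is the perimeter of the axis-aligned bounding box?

70

Width = max x − min x = 8 − (-12) = 20.
Height = max y − min y = 10 − (-5) = 15.
Perimeter = 2(20 + 15) = 70.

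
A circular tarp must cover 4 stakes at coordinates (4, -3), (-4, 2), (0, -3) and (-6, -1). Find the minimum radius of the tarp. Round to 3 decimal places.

The farthest pair is (4, -3)–(-6, -1) with squared distance 104. The circle on this segment as diameter has centre (-1, -2) and r² = 104/4 = 26.
Check (-4, 2): distance² to centre = 25 ≤ 26, so it lies inside.
All remaining points lie in this disk, and no smaller disk contains both endpoints, so this is the minimum enclosing circle.
r = √26 ≈ 5.099.

5.099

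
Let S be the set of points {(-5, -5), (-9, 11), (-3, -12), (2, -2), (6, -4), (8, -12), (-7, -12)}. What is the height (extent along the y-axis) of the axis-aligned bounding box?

max y = 11, min y = -12, so height = 23.

23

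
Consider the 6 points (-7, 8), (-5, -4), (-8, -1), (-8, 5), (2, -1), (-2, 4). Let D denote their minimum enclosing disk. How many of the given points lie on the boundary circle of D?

By Welzl's lemma the MEC is supported by two points (diametrically opposite) or three points (on a circumcircle).
The minimum enclosing circle is determined by three boundary points: (-7, 8), (-5, -4), (2, -1).
Their circumcentre is (-3.6, 2.4) with r² = 42.92.
The farthest remaining point (-8, -1) is at distance² 30.92 ≤ 42.92.
The points at distance exactly r from the centre are (-7, 8), (-5, -4), (2, -1) — 3 points.

3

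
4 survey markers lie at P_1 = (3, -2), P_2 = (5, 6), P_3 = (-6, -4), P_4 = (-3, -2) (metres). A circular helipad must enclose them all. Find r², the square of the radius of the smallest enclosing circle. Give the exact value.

55.25

By Welzl's lemma the MEC is supported by two points (diametrically opposite) or three points (on a circumcircle).
The farthest pair is P_2–P_3 with squared distance 221. The circle on this segment as diameter has centre (-0.5, 1) and r² = 221/4 = 55.25.
Check P_1: distance² to centre = 21.25 ≤ 55.25, so it lies inside.
All remaining points lie in this disk, and no smaller disk contains both endpoints, so this is the minimum enclosing circle.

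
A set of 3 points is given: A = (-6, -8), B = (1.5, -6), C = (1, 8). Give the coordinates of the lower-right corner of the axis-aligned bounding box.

(1.5, -8)

x-range [-6, 1.5], y-range [-8, 8].
The lower-right corner is (1.5, -8).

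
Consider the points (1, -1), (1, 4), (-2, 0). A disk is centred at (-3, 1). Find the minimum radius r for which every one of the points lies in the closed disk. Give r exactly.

5

The required radius is the distance from (-3, 1) to the farthest point.
Squared distances: 20, 25, 2.
Maximum is 25, attained at (1, 4).
r = √25 = 5.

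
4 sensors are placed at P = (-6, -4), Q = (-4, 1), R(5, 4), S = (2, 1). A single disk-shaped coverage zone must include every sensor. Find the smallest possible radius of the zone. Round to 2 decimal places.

A smallest enclosing disk is always determined by at most three of the input points on its boundary.
The farthest pair is P–R with squared distance 185. The circle on this segment as diameter has centre (-0.5, 0) and r² = 185/4 = 46.25.
Check Q: distance² to centre = 13.25 ≤ 46.25, so it lies inside.
All remaining points lie in this disk, and no smaller disk contains both endpoints, so this is the minimum enclosing circle.
r = √(46.25) ≈ 6.80.

6.80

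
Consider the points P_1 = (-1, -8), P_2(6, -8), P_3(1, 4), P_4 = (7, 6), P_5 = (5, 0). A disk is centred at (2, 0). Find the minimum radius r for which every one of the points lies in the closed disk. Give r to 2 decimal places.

8.94

The required radius is the distance from (2, 0) to the farthest point.
Squared distances: 73, 80, 17, 61, 9.
Maximum is 80, attained at P_2.
r = √80 ≈ 8.94.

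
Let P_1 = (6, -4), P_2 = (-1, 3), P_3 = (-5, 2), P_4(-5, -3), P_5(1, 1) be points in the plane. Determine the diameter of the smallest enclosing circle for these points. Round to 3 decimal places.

By Welzl's lemma the MEC is supported by two points (diametrically opposite) or three points (on a circumcircle).
The farthest pair is P_1–P_3 with squared distance 157. The circle on this segment as diameter has centre (0.5, -1) and r² = 157/4 = 39.25.
Check P_2: distance² to centre = 18.25 ≤ 39.25, so it lies inside.
All remaining points lie in this disk, and no smaller disk contains both endpoints, so this is the minimum enclosing circle.
Diameter = 2r = 2√(39.25) ≈ 12.530.

12.530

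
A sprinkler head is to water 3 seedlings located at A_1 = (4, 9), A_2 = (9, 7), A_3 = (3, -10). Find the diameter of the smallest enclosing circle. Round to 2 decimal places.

Side lengths²: A_1A_2² = 29, A_1A_3² = 362, A_2A_3² = 325.
Since A_1A_3² = 362 ≥ 325 + 29 = 354, the angle opposite A_1A_3 is not acute, so the smallest enclosing circle has A_1A_3 as diameter.
Centre = midpoint of A_1A_3 = (3.5, -0.5), r² = 362/4 = 90.5.
Diameter = 2r = 2√(90.5) ≈ 19.03.

19.03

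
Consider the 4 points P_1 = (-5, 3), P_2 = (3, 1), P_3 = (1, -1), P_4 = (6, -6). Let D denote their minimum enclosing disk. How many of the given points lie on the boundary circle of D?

2

By Welzl's lemma the MEC is supported by two points (diametrically opposite) or three points (on a circumcircle).
The farthest pair is P_1–P_4 with squared distance 202. The circle on this segment as diameter has centre (0.5, -1.5) and r² = 202/4 = 50.5.
Check P_2: distance² to centre = 12.5 ≤ 50.5, so it lies inside.
All remaining points lie in this disk, and no smaller disk contains both endpoints, so this is the minimum enclosing circle.
The points at distance exactly r from the centre are P_1, P_4 — 2 points.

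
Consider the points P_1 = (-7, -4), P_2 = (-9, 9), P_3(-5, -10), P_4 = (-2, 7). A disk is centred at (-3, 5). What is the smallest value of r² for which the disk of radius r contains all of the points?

The required radius is the distance from (-3, 5) to the farthest point.
Squared distances: 97, 52, 229, 5.
Maximum is 229, attained at P_3.

229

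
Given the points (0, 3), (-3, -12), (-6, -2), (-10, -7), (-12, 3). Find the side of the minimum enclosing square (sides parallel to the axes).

15

The bounding box has width 12 and height 15.
An axis-aligned square enclosing the set must have side ≥ max(width, height).
So the minimum side is max(12, 15) = 15.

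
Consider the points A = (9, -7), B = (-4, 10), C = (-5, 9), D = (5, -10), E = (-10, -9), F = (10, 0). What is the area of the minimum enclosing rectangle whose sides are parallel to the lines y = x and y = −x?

435

In coordinates u = x + y, v = x − y the rectangle is axis-aligned; the map (x,y)→(u,v) scales areas by 2.
u-values: 2, 6, 4, -5, -19, 10; range = 10 − (-19) = 29.
v-values: 16, -14, -14, 15, -1, 10; range = 16 − (-14) = 30.
Area = (29 × 30) / 2 = 435.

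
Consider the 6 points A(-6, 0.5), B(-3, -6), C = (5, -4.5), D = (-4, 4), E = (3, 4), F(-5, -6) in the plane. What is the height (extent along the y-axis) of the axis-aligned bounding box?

10

max y = 4, min y = -6, so height = 10.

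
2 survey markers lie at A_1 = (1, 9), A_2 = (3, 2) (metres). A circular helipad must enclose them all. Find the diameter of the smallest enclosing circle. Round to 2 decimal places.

The smallest circle enclosing two points has them as diameter endpoints.
Centre = midpoint = (2, 5.5); r² = |A_1A_2|²/4 = 53/4 = 13.25.
Diameter = 2r = 2√(13.25) ≈ 7.28.

7.28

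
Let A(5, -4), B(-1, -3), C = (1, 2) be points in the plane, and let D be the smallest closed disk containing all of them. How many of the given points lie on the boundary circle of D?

Side lengths²: AB² = 37, AC² = 52, BC² = 29.
Since AC² = 52 < 37 + 29 = 66, the triangle is acute, so the smallest enclosing circle is the circumcircle.
Circumcentre = (2.34375, -1.4375), r² = 13.6220703125.
The points at distance exactly r from the centre are A, B, C — 3 points.

3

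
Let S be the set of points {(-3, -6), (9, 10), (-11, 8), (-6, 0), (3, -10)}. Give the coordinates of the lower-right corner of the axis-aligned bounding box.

(9, -10)

x-range [-11, 9], y-range [-10, 10].
The lower-right corner is (9, -10).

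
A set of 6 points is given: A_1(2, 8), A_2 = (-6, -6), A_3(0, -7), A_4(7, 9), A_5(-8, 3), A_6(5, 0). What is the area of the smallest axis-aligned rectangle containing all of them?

240

x ranges over [-8, 7], width 15.
y ranges over [-7, 9], height 16.
Area = 15 × 16 = 240.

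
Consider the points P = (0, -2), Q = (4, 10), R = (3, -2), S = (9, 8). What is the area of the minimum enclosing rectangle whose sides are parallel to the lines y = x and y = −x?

104.5

In coordinates u = x + y, v = x − y the rectangle is axis-aligned; the map (x,y)→(u,v) scales areas by 2.
u-values: -2, 14, 1, 17; range = 17 − (-2) = 19.
v-values: 2, -6, 5, 1; range = 5 − (-6) = 11.
Area = (19 × 11) / 2 = 104.5.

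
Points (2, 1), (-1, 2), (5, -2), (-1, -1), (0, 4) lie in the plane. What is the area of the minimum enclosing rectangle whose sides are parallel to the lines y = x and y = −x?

33

In coordinates u = x + y, v = x − y the rectangle is axis-aligned; the map (x,y)→(u,v) scales areas by 2.
u-values: 3, 1, 3, -2, 4; range = 4 − (-2) = 6.
v-values: 1, -3, 7, 0, -4; range = 7 − (-4) = 11.
Area = (6 × 11) / 2 = 33.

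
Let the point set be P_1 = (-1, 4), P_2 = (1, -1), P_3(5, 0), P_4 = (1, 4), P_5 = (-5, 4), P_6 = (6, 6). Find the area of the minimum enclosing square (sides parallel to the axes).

121

The bounding box has width 11 and height 7.
An axis-aligned square enclosing the set must have side ≥ max(width, height).
So the minimum side is max(11, 7) = 11.
Area = 11² = 121.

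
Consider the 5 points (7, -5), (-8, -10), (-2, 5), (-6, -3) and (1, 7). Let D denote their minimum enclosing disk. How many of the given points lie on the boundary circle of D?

By Welzl's lemma the MEC is supported by two points (diametrically opposite) or three points (on a circumcircle).
The minimum enclosing circle is determined by three boundary points: (7, -5), (-8, -10), (1, 7).
Their circumcentre is (-16/7, -15/7) with r² = 4625/49.
The farthest remaining point (-2, 5) is at distance² 2504/49 ≤ 4625/49.
The points at distance exactly r from the centre are (7, -5), (-8, -10), (1, 7) — 3 points.

3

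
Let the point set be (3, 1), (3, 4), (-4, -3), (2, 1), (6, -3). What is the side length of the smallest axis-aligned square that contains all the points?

The bounding box has width 10 and height 7.
An axis-aligned square enclosing the set must have side ≥ max(width, height).
So the minimum side is max(10, 7) = 10.

10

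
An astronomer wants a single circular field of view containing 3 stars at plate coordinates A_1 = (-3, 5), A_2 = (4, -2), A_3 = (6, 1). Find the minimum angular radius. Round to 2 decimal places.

5.02

Side lengths²: A_1A_2² = 98, A_1A_3² = 97, A_2A_3² = 13.
Since A_1A_2² = 98 < 97 + 13 = 110, the triangle is acute, so the smallest enclosing circle is the circumcircle.
Circumcentre = (1.1, 2.1), r² = 25.22.
r = √(25.22) ≈ 5.02.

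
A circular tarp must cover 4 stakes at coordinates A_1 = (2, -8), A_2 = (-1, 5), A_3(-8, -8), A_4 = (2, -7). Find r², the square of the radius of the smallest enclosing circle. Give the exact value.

9701/169

The minimum enclosing circle of a finite set is fixed by two of the points (as a diameter) or three (as a circumcircle).
The minimum enclosing circle is determined by three boundary points: A_1, A_2, A_3.
Their circumcentre is (-3, -30/13) with r² = 9701/169.
The farthest remaining point A_4 is at distance² 7946/169 ≤ 9701/169.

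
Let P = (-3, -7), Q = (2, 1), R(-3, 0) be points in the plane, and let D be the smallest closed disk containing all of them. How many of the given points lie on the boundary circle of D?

Side lengths²: PQ² = 89, PR² = 49, QR² = 26.
Since PQ² = 89 ≥ 49 + 26 = 75, the angle opposite PQ is not acute, so the smallest enclosing circle has PQ as diameter.
Centre = midpoint of PQ = (-0.5, -3), r² = 89/4 = 22.25.
The points at distance exactly r from the centre are P, Q — 2 points.

2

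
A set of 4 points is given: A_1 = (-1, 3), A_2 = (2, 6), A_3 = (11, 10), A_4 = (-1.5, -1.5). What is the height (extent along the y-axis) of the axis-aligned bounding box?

max y = 10, min y = -1.5, so height = 11.5.

11.5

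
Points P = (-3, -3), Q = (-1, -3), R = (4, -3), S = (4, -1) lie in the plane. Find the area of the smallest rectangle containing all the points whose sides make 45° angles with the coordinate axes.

In coordinates u = x + y, v = x − y the rectangle is axis-aligned; the map (x,y)→(u,v) scales areas by 2.
u-values: -6, -4, 1, 3; range = 3 − (-6) = 9.
v-values: 0, 2, 7, 5; range = 7 − 0 = 7.
Area = (9 × 7) / 2 = 31.5.

31.5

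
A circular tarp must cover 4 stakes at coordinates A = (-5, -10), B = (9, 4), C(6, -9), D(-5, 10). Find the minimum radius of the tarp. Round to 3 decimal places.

The minimum enclosing circle is determined by three boundary points: A, C, D.
Their circumcentre is (-4/11, 0) with r² = 14701/121.
The farthest remaining point B is at distance² 12545/121 ≤ 14701/121.
r = √(14701/121) ≈ 11.023.

11.023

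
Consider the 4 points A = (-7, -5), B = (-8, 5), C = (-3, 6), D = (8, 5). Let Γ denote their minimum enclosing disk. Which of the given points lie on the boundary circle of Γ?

A, B, D

A smallest enclosing disk is always determined by at most three of the input points on its boundary.
The minimum enclosing circle is determined by three boundary points: A, B, D.
Their circumcentre is (0, 0.75) with r² = 82.0625.
The farthest remaining point C is at distance² 36.5625 ≤ 82.0625.
The points at distance exactly r from the centre are A, B, D — 3 points.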